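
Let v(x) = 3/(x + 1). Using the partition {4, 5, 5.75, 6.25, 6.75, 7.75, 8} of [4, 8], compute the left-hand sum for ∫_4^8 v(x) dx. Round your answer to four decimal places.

1.8769

Subinterval widths: 1, 0.75, 0.5, 0.5, 1, 0.25.
Left endpoints: 4, 5, 5.75, 6.25, 6.75, 7.75.
v(4) = 0.6, v(5) = 0.5, v(5.75) = 4/9, v(6.25) = 12/29, v(6.75) = 12/31, v(7.75) = 12/35.
Sum = Σ Δx_i · v(x_i).
Sum ≈ 1.8769.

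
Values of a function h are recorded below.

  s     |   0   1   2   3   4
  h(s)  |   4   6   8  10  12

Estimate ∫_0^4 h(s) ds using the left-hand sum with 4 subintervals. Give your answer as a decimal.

Δs = 1.
Sum = 1·[4 + 6 + 8 + 10] = 28.

28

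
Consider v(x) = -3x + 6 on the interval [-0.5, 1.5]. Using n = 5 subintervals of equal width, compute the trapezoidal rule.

9

Δx = (1.5 − (-0.5))/5 = 0.4.
v(-0.5) = 7.5, v(-0.1) = 6.3, v(0.3) = 5.1, v(0.7) = 3.9, v(1.1) = 2.7, v(1.5) = 1.5.
T_5 = (Δx/2)·[v(x_0) + 2v(x_1) + ... + 2v(x_{4}) + v(x_5)].
Sum = 9.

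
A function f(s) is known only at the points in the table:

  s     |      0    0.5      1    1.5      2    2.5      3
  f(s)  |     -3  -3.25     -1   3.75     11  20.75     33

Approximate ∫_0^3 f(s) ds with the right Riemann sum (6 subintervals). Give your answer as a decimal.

Δs = 0.5.
Sum = 0.5·[(-3.25) + (-1) + 3.75 + 11 + 20.75 + 33] = 32.125.

32.125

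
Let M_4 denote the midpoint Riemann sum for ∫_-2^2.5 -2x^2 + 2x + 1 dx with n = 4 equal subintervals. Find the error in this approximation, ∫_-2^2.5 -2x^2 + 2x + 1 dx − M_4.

-0.94921875

Exact integral: ∫_-2^2.5 f(x) dx = -9.
M_4 = -8.05078125.
Error = -9 − (-8.05078125) = -0.94921875.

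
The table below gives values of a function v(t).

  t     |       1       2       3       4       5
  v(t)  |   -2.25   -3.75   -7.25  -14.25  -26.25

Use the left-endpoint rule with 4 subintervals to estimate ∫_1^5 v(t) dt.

-27.5

Δt = 1.
Sum = 1·[(-2.25) + (-3.75) + (-7.25) + (-14.25)] = -27.5.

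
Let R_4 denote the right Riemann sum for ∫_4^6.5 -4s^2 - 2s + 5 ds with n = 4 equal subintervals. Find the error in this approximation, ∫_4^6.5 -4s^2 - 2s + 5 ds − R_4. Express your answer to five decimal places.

35.02604

Exact integral: ∫_4^6.5 f(s) ds ≈ -294.5833333.
R_4 = -329.609375.
Error ≈ -294.5833333 − (-329.609375) ≈ 35.02604.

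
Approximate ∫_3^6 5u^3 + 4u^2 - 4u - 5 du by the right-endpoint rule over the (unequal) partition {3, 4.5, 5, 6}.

Subinterval widths: 1.5, 0.5, 1.
Right endpoints: 4.5, 5, 6.
f(4.5) = 513.625, f(5) = 700, f(6) = 1195.
Sum = Σ Δu_i · f(u_i).
Sum = 2315.4375.

2315.4375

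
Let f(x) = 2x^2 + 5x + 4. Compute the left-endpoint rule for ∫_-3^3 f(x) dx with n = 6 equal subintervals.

47

Δx = (3 − (-3))/6 = 1.
Left endpoints: -3, -2, -1, 0, 1, 2.
f(-3) = 7, f(-2) = 2, f(-1) = 1, f(0) = 4, f(1) = 11, f(2) = 22.
Sum = Δx · [f(-3) + f(-2) + f(-1) + ...].
Sum = 47.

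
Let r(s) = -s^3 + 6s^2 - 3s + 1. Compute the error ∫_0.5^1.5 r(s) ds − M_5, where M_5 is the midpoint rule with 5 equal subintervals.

Exact integral: ∫_0.5^1.5 r(s) ds = 3.25.
M_5 = 3.24.
Error = 3.25 − 3.24 = 0.01.

0.01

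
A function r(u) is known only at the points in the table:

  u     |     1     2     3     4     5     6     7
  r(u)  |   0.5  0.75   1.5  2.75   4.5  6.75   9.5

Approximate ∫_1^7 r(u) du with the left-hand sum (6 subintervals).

Δu = 1.
Sum = 1·[0.5 + 0.75 + 1.5 + 2.75 + 4.5 + 6.75] = 16.75.

16.75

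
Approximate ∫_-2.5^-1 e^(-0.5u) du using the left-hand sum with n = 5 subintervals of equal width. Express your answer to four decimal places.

Δu = (-1 − (-2.5))/5 = 0.3.
Left endpoints: -2.5, -2.2, -1.9, -1.6, -1.3.
f(-2.5) ≈ 3.4903, f(-2.2) ≈ 3.0042, f(-1.9) ≈ 2.5857, f(-1.6) ≈ 2.2255, f(-1.3) ≈ 1.9155.
Sum = Δu · [f(-2.5) + f(-2.2) + f(-1.9) + f(-1.6) + f(-1.3)].
Sum ≈ 3.9664.

3.9664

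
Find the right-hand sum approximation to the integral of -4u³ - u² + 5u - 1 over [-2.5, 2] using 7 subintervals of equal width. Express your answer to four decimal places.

-16.7372

Δu = (2 − (-2.5))/7 = 9/14.
Right endpoints: -13/7, -17/14, -4/7, 1/14, 5/7, 19/14, 2.
f(-13/7) = 4077/343, f(-17/14) = -1899/1372, f(-4/7) = -1179/343, f(1/14) = -891/1372, f(5/7) = 207/343, f(19/14) = -8307/1372, f(2) = -27.
Sum = Δu · [f(-13/7) + f(-17/14) + f(-4/7) + ...].
Sum ≈ -16.7372.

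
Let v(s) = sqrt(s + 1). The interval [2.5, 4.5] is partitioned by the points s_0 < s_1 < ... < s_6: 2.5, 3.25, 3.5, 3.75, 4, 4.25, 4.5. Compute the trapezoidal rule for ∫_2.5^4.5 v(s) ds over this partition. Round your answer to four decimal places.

4.2325

Subinterval widths: 0.75, 0.25, 0.25, 0.25, 0.25, 0.25.
v(2.5) ≈ 1.8708, v(3.25) ≈ 2.0616, v(3.5) ≈ 2.1213, v(3.75) ≈ 2.1794, v(4) ≈ 2.2361, v(4.25) ≈ 2.2913, v(4.5) ≈ 2.3452.
On each subinterval the trapezoid contributes (Δs_i/2)·[v(s_{i-1}) + v(s_i)].
Sum ≈ 4.2325.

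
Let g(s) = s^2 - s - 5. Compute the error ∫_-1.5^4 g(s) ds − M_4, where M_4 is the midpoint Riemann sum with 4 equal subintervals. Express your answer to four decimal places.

Exact integral: ∫_-1.5^4 g(s) ds ≈ -11.916667.
M_4 ≈ -12.783203.
Error ≈ -11.916667 − (-12.783203) ≈ 0.8665.

0.8665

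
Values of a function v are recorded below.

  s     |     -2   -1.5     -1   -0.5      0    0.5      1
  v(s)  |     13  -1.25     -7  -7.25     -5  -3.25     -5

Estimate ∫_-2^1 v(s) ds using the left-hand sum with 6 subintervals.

Δs = 0.5.
Sum = 0.5·[13 + (-1.25) + (-7) + (-7.25) + (-5) + (-3.25)] = -5.375.

-5.375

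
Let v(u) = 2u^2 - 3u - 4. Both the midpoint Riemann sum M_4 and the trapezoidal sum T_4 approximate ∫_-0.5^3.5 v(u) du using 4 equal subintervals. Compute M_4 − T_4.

-2

M_4 = -6.
T_4 = -4.
M_4 − T_4 = -2.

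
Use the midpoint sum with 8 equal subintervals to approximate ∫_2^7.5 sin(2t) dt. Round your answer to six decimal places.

0.057441

Δt = (7.5 − 2)/8 = 0.6875.
Midpoints: 2.34375, 3.03125, 3.71875, 4.40625, 5.09375, 5.78125, 6.46875, 7.15625.
f(2.34375) ≈ -0.999690, f(3.03125) ≈ -0.218898, f(3.71875) ≈ 0.914518, f(4.40625) ≈ 0.574733, f(5.09375) ≈ -0.690892, f(5.78125) ≈ -0.843556, f(6.46875) ≈ 0.362668, f(7.15625) ≈ 0.984668.
Sum = Δt · [f(2.34375) + f(3.03125) + f(3.71875) + ...].
Sum ≈ 0.057441.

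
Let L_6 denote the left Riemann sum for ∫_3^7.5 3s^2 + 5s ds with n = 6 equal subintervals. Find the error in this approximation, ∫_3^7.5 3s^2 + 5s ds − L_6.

Exact integral: ∫_3^7.5 f(s) ds = 513.
L_6 = 452.671875.
Error = 513 − 452.671875 = 60.328125.

60.328125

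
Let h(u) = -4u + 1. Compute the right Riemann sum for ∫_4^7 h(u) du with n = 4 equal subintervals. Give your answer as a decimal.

-67.5

Δu = (7 − 4)/4 = 0.75.
Right endpoints: 4.75, 5.5, 6.25, 7.
h(4.75) = -18, h(5.5) = -21, h(6.25) = -24, h(7) = -27.
Sum = Δu · [h(4.75) + h(5.5) + h(6.25) + h(7)].
Sum = -67.5.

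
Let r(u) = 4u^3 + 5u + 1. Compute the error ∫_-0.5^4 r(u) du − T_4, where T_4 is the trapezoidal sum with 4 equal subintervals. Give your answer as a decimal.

Exact integral: ∫_-0.5^4 r(u) du = 299.8125.
T_4 = 319.74609375.
Error = 299.8125 − 319.74609375 = -19.93359375.

-19.93359375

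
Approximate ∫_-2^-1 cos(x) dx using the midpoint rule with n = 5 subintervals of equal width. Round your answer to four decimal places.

0.0679

Δx = (-1 − (-2))/5 = 0.2.
Midpoints: -1.9, -1.7, -1.5, -1.3, -1.1.
f(-1.9) ≈ -0.3233, f(-1.7) ≈ -0.1288, f(-1.5) ≈ 0.0707, f(-1.3) ≈ 0.2675, f(-1.1) ≈ 0.4536.
Sum = Δx · [f(-1.9) + f(-1.7) + f(-1.5) + f(-1.3) + f(-1.1)].
Sum ≈ 0.0679.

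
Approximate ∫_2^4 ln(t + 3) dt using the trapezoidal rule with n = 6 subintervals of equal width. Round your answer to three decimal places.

Δt = (4 − 2)/6 = 1/3.
f(2) ≈ 1.609, f(7/3) ≈ 1.674, f(8/3) ≈ 1.735, f(3) ≈ 1.792, f(10/3) ≈ 1.846, f(11/3) ≈ 1.897, f(4) ≈ 1.946.
T_6 = (Δt/2)·[f(t_0) + 2f(t_1) + ... + 2f(t_{5}) + f(t_6)].
Sum ≈ 3.574.

3.574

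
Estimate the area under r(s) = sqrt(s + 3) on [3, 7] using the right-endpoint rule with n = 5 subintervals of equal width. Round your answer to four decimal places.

Δs = (7 − 3)/5 = 0.8.
Right endpoints: 3.8, 4.6, 5.4, 6.2, 7.
r(3.8) ≈ 2.6077, r(4.6) ≈ 2.7568, r(5.4) ≈ 2.8983, r(6.2) ≈ 3.0332, r(7) ≈ 3.1623.
Sum = Δs · [r(3.8) + r(4.6) + r(5.4) + r(6.2) + r(7)].
Sum ≈ 11.5666.

11.5666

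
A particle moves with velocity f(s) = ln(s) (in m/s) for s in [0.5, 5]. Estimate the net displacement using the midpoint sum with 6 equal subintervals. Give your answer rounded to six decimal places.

3.931823

Δs = (5 − 0.5)/6 = 0.75.
Midpoints: 0.875, 1.625, 2.375, 3.125, 3.875, 4.625.
f(0.875) ≈ -0.133531, f(1.625) ≈ 0.485508, f(2.375) ≈ 0.864997, f(3.125) ≈ 1.139434, f(3.875) ≈ 1.354546, f(4.625) ≈ 1.531476.
Sum = Δs · [f(0.875) + f(1.625) + f(2.375) + ...].
Sum ≈ 3.931823.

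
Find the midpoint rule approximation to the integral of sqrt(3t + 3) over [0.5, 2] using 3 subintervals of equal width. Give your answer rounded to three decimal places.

Δt = (2 − 0.5)/3 = 0.5.
Midpoints: 0.75, 1.25, 1.75.
f(0.75) ≈ 2.291, f(1.25) ≈ 2.598, f(1.75) ≈ 2.872.
Sum = Δt · [f(0.75) + f(1.25) + f(1.75)].
Sum ≈ 3.881.

3.881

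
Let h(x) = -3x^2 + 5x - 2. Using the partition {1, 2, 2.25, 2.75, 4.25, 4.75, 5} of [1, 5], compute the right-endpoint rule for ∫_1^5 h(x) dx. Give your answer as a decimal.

Subinterval widths: 1, 0.25, 0.5, 1.5, 0.5, 0.25.
Right endpoints: 2, 2.25, 2.75, 4.25, 4.75, 5.
h(2) = -4, h(2.25) = -5.9375, h(2.75) = -10.9375, h(4.25) = -34.9375, h(4.75) = -45.9375, h(5) = -52.
Sum = Σ Δx_i · h(x_i).
Sum = -99.328125.

-99.328125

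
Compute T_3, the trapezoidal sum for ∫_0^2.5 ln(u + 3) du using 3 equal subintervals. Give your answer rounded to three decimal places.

Δu = (2.5 − 0)/3 = 5/6.
f(0) ≈ 1.099, f(5/6) ≈ 1.344, f(5/3) ≈ 1.540, f(2.5) ≈ 1.705.
T_3 = (Δu/2)·[f(u_0) + 2f(u_1) + 2f(u_2) + f(u_3)].
Sum ≈ 3.572.

3.572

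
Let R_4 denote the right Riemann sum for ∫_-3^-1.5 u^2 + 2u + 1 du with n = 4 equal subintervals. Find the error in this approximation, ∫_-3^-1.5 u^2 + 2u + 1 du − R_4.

0.66796875

Exact integral: ∫_-3^-1.5 f(u) du = 2.625.
R_4 = 1.95703125.
Error = 2.625 − 1.95703125 = 0.66796875.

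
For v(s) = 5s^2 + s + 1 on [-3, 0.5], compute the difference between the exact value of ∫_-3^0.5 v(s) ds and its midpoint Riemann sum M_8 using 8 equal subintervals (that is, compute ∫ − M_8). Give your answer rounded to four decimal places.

Exact integral: ∫_-3^0.5 v(s) ds ≈ 44.333333.
M_8 ≈ 44.054199.
Error ≈ 44.333333 − 44.054199 ≈ 0.2791.

0.2791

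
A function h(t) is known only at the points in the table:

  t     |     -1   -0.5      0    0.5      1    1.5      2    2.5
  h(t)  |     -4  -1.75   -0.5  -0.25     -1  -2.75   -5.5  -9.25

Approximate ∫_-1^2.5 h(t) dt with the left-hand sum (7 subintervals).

Δt = 0.5.
Sum = 0.5·[(-4) + (-1.75) + (-0.5) + (-0.25) + (-1) + (-2.75) + (-5.5)] = -7.875.

-7.875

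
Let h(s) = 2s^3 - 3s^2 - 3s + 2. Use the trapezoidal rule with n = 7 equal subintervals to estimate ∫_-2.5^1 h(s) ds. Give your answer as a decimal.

Δs = (1 − (-2.5))/7 = 0.5.
h(-2.5) = -40.5, h(-2) = -20, h(-1.5) = -7, h(-1) = 0, h(-0.5) = 2.5, h(0) = 2, h(0.5) = 0, h(1) = -2.
T_7 = (Δs/2)·[h(s_0) + 2h(s_1) + ... + 2h(s_{6}) + h(s_7)].
Sum = -21.875.

-21.875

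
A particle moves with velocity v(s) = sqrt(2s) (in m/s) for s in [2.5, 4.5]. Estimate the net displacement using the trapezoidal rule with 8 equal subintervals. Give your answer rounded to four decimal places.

Δs = (4.5 − 2.5)/8 = 0.25.
v(2.5) ≈ 2.2361, v(2.75) ≈ 2.3452, v(3) ≈ 2.4495, v(3.25) ≈ 2.5495, v(3.5) ≈ 2.6458, v(3.75) ≈ 2.7386, v(4) ≈ 2.8284, v(4.25) ≈ 2.9155, v(4.5) ≈ 3.0000.
T_8 = (Δs/2)·[v(s_0) + 2v(s_1) + ... + 2v(s_{7}) + v(s_8)].
Sum ≈ 5.2726.

5.2726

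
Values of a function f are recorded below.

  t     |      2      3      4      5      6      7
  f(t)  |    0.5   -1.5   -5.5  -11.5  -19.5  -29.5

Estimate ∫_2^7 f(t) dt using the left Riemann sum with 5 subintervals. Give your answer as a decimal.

-37.5

Δt = 1.
Sum = 1·[0.5 + (-1.5) + (-5.5) + (-11.5) + (-19.5)] = -37.5.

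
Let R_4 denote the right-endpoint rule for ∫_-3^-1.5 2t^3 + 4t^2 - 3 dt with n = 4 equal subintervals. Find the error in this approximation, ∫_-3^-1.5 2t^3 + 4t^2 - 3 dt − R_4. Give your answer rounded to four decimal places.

-3.4629

Exact integral: ∫_-3^-1.5 f(t) dt = -10.96875.
R_4 ≈ -7.505859.
Error ≈ -10.96875 − (-7.505859) ≈ -3.4629.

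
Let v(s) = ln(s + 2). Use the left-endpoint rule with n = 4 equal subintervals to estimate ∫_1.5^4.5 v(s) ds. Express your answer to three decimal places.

Δs = (4.5 − 1.5)/4 = 0.75.
Left endpoints: 1.5, 2.25, 3, 3.75.
v(1.5) ≈ 1.253, v(2.25) ≈ 1.447, v(3) ≈ 1.609, v(3.75) ≈ 1.749.
Sum = Δs · [v(1.5) + v(2.25) + v(3) + v(3.75)].
Sum ≈ 4.544.

4.544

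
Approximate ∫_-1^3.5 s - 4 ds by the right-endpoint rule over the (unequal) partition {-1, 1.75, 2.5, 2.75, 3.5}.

Subinterval widths: 2.75, 0.75, 0.25, 0.75.
Right endpoints: 1.75, 2.5, 2.75, 3.5.
f(1.75) = -2.25, f(2.5) = -1.5, f(2.75) = -1.25, f(3.5) = -0.5.
Sum = Σ Δs_i · f(s_i).
Sum = -8.

-8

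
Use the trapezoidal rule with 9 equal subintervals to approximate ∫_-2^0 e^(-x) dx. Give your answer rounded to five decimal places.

6.41533

Δx = (0 − (-2))/9 = 2/9.
f(-2) ≈ 7.38906, f(-16/9) ≈ 5.91669, f(-14/9) ≈ 4.73772, f(-4/3) ≈ 3.79367, f(-10/9) ≈ 3.03773, f(-8/9) ≈ 2.43243, f(-2/3) ≈ 1.94773, f(-4/9) ≈ 1.55962, f(-2/9) ≈ 1.24885, f(0) ≈ 1.00000.
T_9 = (Δx/2)·[f(x_0) + 2f(x_1) + ... + 2f(x_{8}) + f(x_9)].
Sum ≈ 6.41533.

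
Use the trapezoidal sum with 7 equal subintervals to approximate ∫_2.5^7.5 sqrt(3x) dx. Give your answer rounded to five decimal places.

Δx = (7.5 − 2.5)/7 = 5/7.
f(2.5) ≈ 2.73861, f(45/14) ≈ 3.10530, f(55/14) ≈ 3.43303, f(65/14) ≈ 3.73210, f(75/14) ≈ 4.00892, f(85/14) ≈ 4.26782, f(95/14) ≈ 4.51189, f(7.5) ≈ 4.74342.
T_7 = (Δx/2)·[f(x_0) + 2f(x_1) + ... + 2f(x_{6}) + f(x_7)].
Sum ≈ 19.14291.

19.14291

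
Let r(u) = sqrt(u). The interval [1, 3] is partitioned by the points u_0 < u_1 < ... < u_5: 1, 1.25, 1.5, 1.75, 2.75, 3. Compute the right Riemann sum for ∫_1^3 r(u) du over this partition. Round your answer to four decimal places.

Subinterval widths: 0.25, 0.25, 0.25, 1, 0.25.
Right endpoints: 1.25, 1.5, 1.75, 2.75, 3.
r(1.25) ≈ 1.1180, r(1.5) ≈ 1.2247, r(1.75) ≈ 1.3229, r(2.75) ≈ 1.6583, r(3) ≈ 1.7321.
Sum = Σ Δu_i · r(u_i).
Sum ≈ 3.0077.

3.0077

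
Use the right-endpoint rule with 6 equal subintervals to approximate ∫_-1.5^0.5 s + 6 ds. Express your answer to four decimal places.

11.3333

Δs = (0.5 − (-1.5))/6 = 1/3.
Right endpoints: -7/6, -5/6, -0.5, -1/6, 1/6, 0.5.
f(-7/6) = 29/6, f(-5/6) = 31/6, f(-0.5) = 5.5, f(-1/6) = 35/6, f(1/6) = 37/6, f(0.5) = 6.5.
Sum = Δs · [f(-7/6) + f(-5/6) + f(-0.5) + ...].
Sum ≈ 11.3333.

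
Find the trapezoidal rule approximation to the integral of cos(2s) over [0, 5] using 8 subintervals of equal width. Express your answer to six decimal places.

-0.235634

Δs = (5 − 0)/8 = 0.625.
f(0) ≈ 1.000000, f(0.625) ≈ 0.315322, f(1.25) ≈ -0.801144, f(1.875) ≈ -0.820559, f(2.5) ≈ 0.283662, f(3.125) ≈ 0.999449, f(3.75) ≈ 0.346635, f(4.375) ≈ -0.780846, f(5) ≈ -0.839072.
T_8 = (Δs/2)·[f(s_0) + 2f(s_1) + ... + 2f(s_{7}) + f(s_8)].
Sum ≈ -0.235634.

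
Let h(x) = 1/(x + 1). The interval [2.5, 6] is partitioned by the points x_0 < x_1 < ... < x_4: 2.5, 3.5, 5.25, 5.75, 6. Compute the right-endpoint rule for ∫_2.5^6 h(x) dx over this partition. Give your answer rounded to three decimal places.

0.612

Subinterval widths: 1, 1.75, 0.5, 0.25.
Right endpoints: 3.5, 5.25, 5.75, 6.
h(3.5) = 2/9, h(5.25) = 0.16, h(5.75) = 4/27, h(6) = 1/7.
Sum = Σ Δx_i · h(x_i).
Sum ≈ 0.612.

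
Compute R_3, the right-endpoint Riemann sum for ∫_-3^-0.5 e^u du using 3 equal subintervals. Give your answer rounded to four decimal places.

0.8206

Δu = (-0.5 − (-3))/3 = 5/6.
Right endpoints: -13/6, -4/3, -0.5.
f(-13/6) ≈ 0.1146, f(-4/3) ≈ 0.2636, f(-0.5) ≈ 0.6065.
Sum = Δu · [f(-13/6) + f(-4/3) + f(-0.5)].
Sum ≈ 0.8206.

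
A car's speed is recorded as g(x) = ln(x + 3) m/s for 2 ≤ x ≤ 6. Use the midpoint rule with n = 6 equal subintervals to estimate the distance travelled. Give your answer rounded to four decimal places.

7.7295

Δx = (6 − 2)/6 = 2/3.
Midpoints: 7/3, 3, 11/3, 13/3, 5, 17/3.
g(7/3) ≈ 1.6740, g(3) ≈ 1.7918, g(11/3) ≈ 1.8971, g(13/3) ≈ 1.9924, g(5) ≈ 2.0794, g(17/3) ≈ 2.1595.
Sum = Δx · [g(7/3) + g(3) + g(11/3) + ...].
Sum ≈ 7.7295.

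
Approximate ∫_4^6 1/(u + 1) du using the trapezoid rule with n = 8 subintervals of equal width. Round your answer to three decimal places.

0.337

Δu = (6 − 4)/8 = 0.25.
f(4) = 0.2, f(4.25) = 4/21, f(4.5) = 2/11, f(4.75) = 4/23, f(5) = 1/6, f(5.25) = 0.16, f(5.5) = 2/13, f(5.75) = 4/27, f(6) = 1/7.
T_8 = (Δu/2)·[f(u_0) + 2f(u_1) + ... + 2f(u_{7}) + f(u_8)].
Sum ≈ 0.337.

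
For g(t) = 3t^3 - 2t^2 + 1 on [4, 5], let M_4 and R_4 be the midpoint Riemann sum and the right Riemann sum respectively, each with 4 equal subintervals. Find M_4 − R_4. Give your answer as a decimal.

M_4 = 236.8828125.
R_4 = 258.109375.
M_4 − R_4 = -21.2265625.

-21.2265625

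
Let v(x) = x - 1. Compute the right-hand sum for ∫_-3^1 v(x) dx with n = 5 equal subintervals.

Δx = (1 − (-3))/5 = 0.8.
Right endpoints: -2.2, -1.4, -0.6, 0.2, 1.
v(-2.2) = -3.2, v(-1.4) = -2.4, v(-0.6) = -1.6, v(0.2) = -0.8, v(1) = 0.
Sum = Δx · [v(-2.2) + v(-1.4) + v(-0.6) + v(0.2) + v(1)].
Sum = -6.4.

-6.4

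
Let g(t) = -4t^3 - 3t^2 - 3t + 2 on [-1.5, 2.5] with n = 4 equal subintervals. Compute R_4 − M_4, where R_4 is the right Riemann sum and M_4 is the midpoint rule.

-59

R_4 = -107.
M_4 = -48.
R_4 − M_4 = -59.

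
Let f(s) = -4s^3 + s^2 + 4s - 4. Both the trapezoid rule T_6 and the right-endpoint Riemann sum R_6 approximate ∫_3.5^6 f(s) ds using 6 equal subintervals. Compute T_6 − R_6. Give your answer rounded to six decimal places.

137.239583

T_6 ≈ -1054.78009259.
R_6 ≈ -1192.01967593.
T_6 − R_6 ≈ 137.239583.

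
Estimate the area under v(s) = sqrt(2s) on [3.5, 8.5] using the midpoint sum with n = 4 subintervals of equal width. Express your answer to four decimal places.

17.1996

Δs = (8.5 − 3.5)/4 = 1.25.
Midpoints: 4.125, 5.375, 6.625, 7.875.
v(4.125) ≈ 2.8723, v(5.375) ≈ 3.2787, v(6.625) ≈ 3.6401, v(7.875) ≈ 3.9686.
Sum = Δs · [v(4.125) + v(5.375) + v(6.625) + v(7.875)].
Sum ≈ 17.1996.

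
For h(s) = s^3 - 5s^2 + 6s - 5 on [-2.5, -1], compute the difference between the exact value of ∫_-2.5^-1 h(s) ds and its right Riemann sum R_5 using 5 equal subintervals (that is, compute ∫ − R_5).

-7.250625

Exact integral: ∫_-2.5^-1 h(s) ds = -57.140625.
R_5 = -49.89.
Error = -57.140625 − (-49.89) = -7.250625.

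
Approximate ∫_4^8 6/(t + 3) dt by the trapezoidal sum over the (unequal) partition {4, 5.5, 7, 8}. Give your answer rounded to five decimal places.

2.72441

Subinterval widths: 1.5, 1.5, 1.
f(4) = 6/7, f(5.5) = 12/17, f(7) = 0.6, f(8) = 6/11.
On each subinterval the trapezoid contributes (Δt_i/2)·[f(t_{i-1}) + f(t_i)].
Sum ≈ 2.72441.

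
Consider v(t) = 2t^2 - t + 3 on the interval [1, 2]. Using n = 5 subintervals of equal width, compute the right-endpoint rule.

Δt = (2 − 1)/5 = 0.2.
Right endpoints: 1.2, 1.4, 1.6, 1.8, 2.
v(1.2) = 4.68, v(1.4) = 5.52, v(1.6) = 6.52, v(1.8) = 7.68, v(2) = 9.
Sum = Δt · [v(1.2) + v(1.4) + v(1.6) + v(1.8) + v(2)].
Sum = 6.68.

6.68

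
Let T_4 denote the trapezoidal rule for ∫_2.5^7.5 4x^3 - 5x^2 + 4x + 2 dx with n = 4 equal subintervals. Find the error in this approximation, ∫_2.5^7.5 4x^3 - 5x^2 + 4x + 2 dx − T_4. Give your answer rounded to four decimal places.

Exact integral: ∫_2.5^7.5 f(x) dx ≈ 2557.916667.
T_4 = 2629.53125.
Error ≈ 2557.916667 − 2629.53125 ≈ -71.6146.

-71.6146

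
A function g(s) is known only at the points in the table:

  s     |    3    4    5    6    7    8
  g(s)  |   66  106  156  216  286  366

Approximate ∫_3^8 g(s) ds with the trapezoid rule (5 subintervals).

Δs = 1.
T_5 = (1/2)·[66 + 2·106 + 2·156 + 2·216 + 2·286 + 366] = 980.

980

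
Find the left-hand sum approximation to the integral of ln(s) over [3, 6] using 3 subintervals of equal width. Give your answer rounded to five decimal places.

Δs = (6 − 3)/3 = 1.
Left endpoints: 3, 4, 5.
f(3) ≈ 1.09861, f(4) ≈ 1.38629, f(5) ≈ 1.60944.
Sum = Δs · [f(3) + f(4) + f(5)].
Sum ≈ 4.09434.

4.09434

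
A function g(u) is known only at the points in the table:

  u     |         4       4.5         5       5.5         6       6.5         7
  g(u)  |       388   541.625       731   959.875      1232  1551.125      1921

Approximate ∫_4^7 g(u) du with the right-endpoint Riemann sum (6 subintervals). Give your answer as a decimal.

Δu = 0.5.
Sum = 0.5·[541.625 + 731 + 959.875 + 1232 + 1551.125 + 1921] = 3468.3125.

3468.3125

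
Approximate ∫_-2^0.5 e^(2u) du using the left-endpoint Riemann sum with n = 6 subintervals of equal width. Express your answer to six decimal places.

Δu = (0.5 − (-2))/6 = 5/12.
Left endpoints: -2, -19/12, -7/6, -0.75, -1/3, 1/12.
f(-2) ≈ 0.018316, f(-19/12) ≈ 0.042144, f(-7/6) ≈ 0.096972, f(-0.75) ≈ 0.223130, f(-1/3) ≈ 0.513417, f(1/12) ≈ 1.181360.
Sum = Δu · [f(-2) + f(-19/12) + f(-7/6) + ...].
Sum ≈ 0.864725.

0.864725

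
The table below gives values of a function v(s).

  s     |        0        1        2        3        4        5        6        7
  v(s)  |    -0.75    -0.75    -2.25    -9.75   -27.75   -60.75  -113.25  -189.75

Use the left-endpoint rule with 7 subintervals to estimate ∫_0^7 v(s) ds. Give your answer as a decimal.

Δs = 1.
Sum = 1·[(-0.75) + (-0.75) + (-2.25) + (-9.75) + (-27.75) + (-60.75) + (-113.25)] = -215.25.

-215.25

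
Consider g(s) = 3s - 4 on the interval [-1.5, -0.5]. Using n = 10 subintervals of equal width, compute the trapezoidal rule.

Δs = (-0.5 − (-1.5))/10 = 0.1.
g(-1.5) = -8.5, g(-1.4) = -8.2, g(-1.3) = -7.9, g(-1.2) = -7.6, g(-1.1) = -7.3, g(-1) = -7, g(-0.9) = -6.7, g(-0.8) = -6.4, g(-0.7) = -6.1, g(-0.6) = -5.8, g(-0.5) = -5.5.
T_10 = (Δs/2)·[g(s_0) + 2g(s_1) + ... + 2g(s_{9}) + g(s_10)].
Sum = -7.

-7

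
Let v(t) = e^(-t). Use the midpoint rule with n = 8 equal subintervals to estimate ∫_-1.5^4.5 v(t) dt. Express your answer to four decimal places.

4.3675

Δt = (4.5 − (-1.5))/8 = 0.75.
Midpoints: -1.125, -0.375, 0.375, 1.125, 1.875, 2.625, 3.375, 4.125.
v(-1.125) ≈ 3.0802, v(-0.375) ≈ 1.4550, v(0.375) ≈ 0.6873, v(1.125) ≈ 0.3247, v(1.875) ≈ 0.1534, v(2.625) ≈ 0.0724, v(3.375) ≈ 0.0342, v(4.125) ≈ 0.0162.
Sum = Δt · [v(-1.125) + v(-0.375) + v(0.375) + ...].
Sum ≈ 4.3675.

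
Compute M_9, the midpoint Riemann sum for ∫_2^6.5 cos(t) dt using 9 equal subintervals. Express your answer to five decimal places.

-0.70146

Δt = (6.5 − 2)/9 = 0.5.
Midpoints: 2.25, 2.75, 3.25, 3.75, 4.25, 4.75, 5.25, 5.75, 6.25.
f(2.25) ≈ -0.62817, f(2.75) ≈ -0.92430, f(3.25) ≈ -0.99413, f(3.75) ≈ -0.82056, f(4.25) ≈ -0.44609, f(4.75) ≈ 0.03760, f(5.25) ≈ 0.51209, f(5.75) ≈ 0.86119, f(6.25) ≈ 0.99945.
Sum = Δt · [f(2.25) + f(2.75) + f(3.25) + ...].
Sum ≈ -0.70146.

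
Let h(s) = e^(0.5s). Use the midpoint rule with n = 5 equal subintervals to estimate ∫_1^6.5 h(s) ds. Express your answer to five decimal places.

47.67999

Δs = (6.5 − 1)/5 = 1.1.
Midpoints: 1.55, 2.65, 3.75, 4.85, 5.95.
h(1.55) ≈ 2.17059, h(2.65) ≈ 3.76219, h(3.75) ≈ 6.52082, h(4.85) ≈ 11.30223, h(5.95) ≈ 19.58962.
Sum = Δs · [h(1.55) + h(2.65) + h(3.75) + h(4.85) + h(5.95)].
Sum ≈ 47.67999.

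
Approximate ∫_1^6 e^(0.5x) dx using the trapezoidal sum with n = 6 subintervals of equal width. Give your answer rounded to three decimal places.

Δx = (6 − 1)/6 = 5/6.
f(1) ≈ 1.649, f(11/6) ≈ 2.501, f(8/3) ≈ 3.794, f(3.5) ≈ 5.755, f(13/3) ≈ 8.729, f(31/6) ≈ 13.241, f(6) ≈ 20.086.
T_6 = (Δx/2)·[f(x_0) + 2f(x_1) + ... + 2f(x_{5}) + f(x_6)].
Sum ≈ 37.406.

37.406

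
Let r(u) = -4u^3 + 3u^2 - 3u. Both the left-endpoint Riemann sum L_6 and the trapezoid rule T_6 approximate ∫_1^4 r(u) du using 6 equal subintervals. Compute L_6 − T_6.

L_6 = -163.875.
T_6 = -217.875.
L_6 − T_6 = 54.

54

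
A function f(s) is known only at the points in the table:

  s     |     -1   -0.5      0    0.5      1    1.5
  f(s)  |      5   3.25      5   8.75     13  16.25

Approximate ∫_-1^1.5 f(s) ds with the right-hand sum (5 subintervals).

Δs = 0.5.
Sum = 0.5·[3.25 + 5 + 8.75 + 13 + 16.25] = 23.125.

23.125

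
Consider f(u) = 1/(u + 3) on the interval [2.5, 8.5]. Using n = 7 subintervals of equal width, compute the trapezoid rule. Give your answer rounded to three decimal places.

0.739

Δu = (8.5 − 2.5)/7 = 6/7.
f(2.5) = 2/11, f(47/14) = 14/89, f(59/14) = 14/101, f(71/14) = 14/113, f(83/14) = 0.112, f(95/14) = 14/137, f(107/14) = 14/149, f(8.5) = 2/23.
T_7 = (Δu/2)·[f(u_0) + 2f(u_1) + ... + 2f(u_{6}) + f(u_7)].
Sum ≈ 0.739.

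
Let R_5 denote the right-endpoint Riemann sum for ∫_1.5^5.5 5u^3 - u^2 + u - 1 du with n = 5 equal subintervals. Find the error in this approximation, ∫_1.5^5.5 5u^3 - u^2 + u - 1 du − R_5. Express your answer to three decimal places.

Exact integral: ∫_1.5^5.5 f(u) du ≈ 1093.16667.
R_5 = 1431.54.
Error ≈ 1093.16667 − 1431.54 ≈ -338.373.

-338.373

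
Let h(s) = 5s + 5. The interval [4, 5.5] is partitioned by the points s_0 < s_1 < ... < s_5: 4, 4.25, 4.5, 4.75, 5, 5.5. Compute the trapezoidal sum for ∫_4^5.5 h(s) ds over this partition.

43.125

Subinterval widths: 0.25, 0.25, 0.25, 0.25, 0.5.
h(4) = 25, h(4.25) = 26.25, h(4.5) = 27.5, h(4.75) = 28.75, h(5) = 30, h(5.5) = 32.5.
On each subinterval the trapezoid contributes (Δs_i/2)·[h(s_{i-1}) + h(s_i)].
Sum = 43.125.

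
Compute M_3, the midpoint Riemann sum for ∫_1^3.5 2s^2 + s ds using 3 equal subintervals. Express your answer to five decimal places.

Δs = (3.5 − 1)/3 = 5/6.
Midpoints: 17/12, 2.25, 37/12.
f(17/12) = 391/72, f(2.25) = 12.375, f(37/12) = 1591/72.
Sum = Δs · [f(17/12) + f(2.25) + f(37/12)].
Sum ≈ 33.25231.

33.25231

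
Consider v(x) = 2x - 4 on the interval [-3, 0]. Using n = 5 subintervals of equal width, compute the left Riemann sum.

-22.8

Δx = (0 − (-3))/5 = 0.6.
Left endpoints: -3, -2.4, -1.8, -1.2, -0.6.
v(-3) = -10, v(-2.4) = -8.8, v(-1.8) = -7.6, v(-1.2) = -6.4, v(-0.6) = -5.2.
Sum = Δx · [v(-3) + v(-2.4) + v(-1.8) + v(-1.2) + v(-0.6)].
Sum = -22.8.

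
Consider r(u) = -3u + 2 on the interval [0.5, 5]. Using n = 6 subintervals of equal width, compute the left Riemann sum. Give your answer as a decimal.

-23.0625

Δu = (5 − 0.5)/6 = 0.75.
Left endpoints: 0.5, 1.25, 2, 2.75, 3.5, 4.25.
r(0.5) = 0.5, r(1.25) = -1.75, r(2) = -4, r(2.75) = -6.25, r(3.5) = -8.5, r(4.25) = -10.75.
Sum = Δu · [r(0.5) + r(1.25) + r(2) + ...].
Sum = -23.0625.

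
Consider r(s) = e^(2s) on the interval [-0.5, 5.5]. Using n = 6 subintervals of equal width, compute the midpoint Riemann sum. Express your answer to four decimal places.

25473.8398

Δs = (5.5 − (-0.5))/6 = 1.
Midpoints: 0, 1, 2, 3, 4, 5.
r(0) ≈ 1.0000, r(1) ≈ 7.3891, r(2) ≈ 54.5982, r(3) ≈ 403.4288, r(4) ≈ 2980.9580, r(5) ≈ 22026.4658.
Sum = Δs · [r(0) + r(1) + r(2) + ...].
Sum ≈ 25473.8398.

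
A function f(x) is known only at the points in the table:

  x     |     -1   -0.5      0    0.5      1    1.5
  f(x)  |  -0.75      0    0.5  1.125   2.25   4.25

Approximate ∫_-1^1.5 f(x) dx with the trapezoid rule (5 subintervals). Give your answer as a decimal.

2.8125

Δx = 0.5.
T_5 = (0.5/2)·[(-0.75) + 2·0 + 2·0.5 + 2·1.125 + 2·2.25 + 4.25] = 2.8125.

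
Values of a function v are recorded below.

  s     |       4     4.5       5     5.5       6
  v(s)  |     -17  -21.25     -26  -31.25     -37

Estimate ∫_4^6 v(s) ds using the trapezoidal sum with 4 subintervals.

-52.75

Δs = 0.5.
T_4 = (0.5/2)·[(-17) + 2·(-21.25) + 2·(-26) + 2·(-31.25) + (-37)] = -52.75.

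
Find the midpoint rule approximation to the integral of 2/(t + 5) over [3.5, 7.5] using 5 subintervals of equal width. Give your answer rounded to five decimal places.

0.77093

Δt = (7.5 − 3.5)/5 = 0.8.
Midpoints: 3.9, 4.7, 5.5, 6.3, 7.1.
f(3.9) = 20/89, f(4.7) = 20/97, f(5.5) = 4/21, f(6.3) = 20/113, f(7.1) = 20/121.
Sum = Δt · [f(3.9) + f(4.7) + f(5.5) + f(6.3) + f(7.1)].
Sum ≈ 0.77093.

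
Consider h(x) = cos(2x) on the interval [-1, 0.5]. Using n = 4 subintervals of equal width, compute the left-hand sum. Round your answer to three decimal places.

Δx = (0.5 − (-1))/4 = 0.375.
Left endpoints: -1, -0.625, -0.25, 0.125.
h(-1) ≈ -0.416, h(-0.625) ≈ 0.315, h(-0.25) ≈ 0.878, h(0.125) ≈ 0.969.
Sum = Δx · [h(-1) + h(-0.625) + h(-0.25) + h(0.125)].
Sum ≈ 0.655.

0.655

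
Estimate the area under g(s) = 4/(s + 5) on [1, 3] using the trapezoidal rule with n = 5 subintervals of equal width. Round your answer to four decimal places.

Δs = (3 − 1)/5 = 0.4.
g(1) = 2/3, g(1.4) = 0.625, g(1.8) = 10/17, g(2.2) = 5/9, g(2.6) = 10/19, g(3) = 0.5.
T_5 = (Δs/2)·[g(s_0) + 2g(s_1) + ... + 2g(s_{4}) + g(s_5)].
Sum ≈ 1.1514.

1.1514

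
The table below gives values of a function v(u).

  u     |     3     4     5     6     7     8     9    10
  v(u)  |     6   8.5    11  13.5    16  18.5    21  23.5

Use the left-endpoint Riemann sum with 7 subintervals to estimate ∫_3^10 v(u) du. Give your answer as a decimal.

94.5

Δu = 1.
Sum = 1·[6 + 8.5 + 11 + 13.5 + 16 + 18.5 + 21] = 94.5.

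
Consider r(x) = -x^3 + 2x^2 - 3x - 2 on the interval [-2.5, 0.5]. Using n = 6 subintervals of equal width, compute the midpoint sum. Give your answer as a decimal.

Δx = (0.5 − (-2.5))/6 = 0.5.
Midpoints: -2.25, -1.75, -1.25, -0.75, -0.25, 0.25.
r(-2.25) = 26.265625, r(-1.75) = 14.734375, r(-1.25) = 6.828125, r(-0.75) = 1.796875, r(-0.25) = -1.109375, r(0.25) = -2.640625.
Sum = Δx · [r(-2.25) + r(-1.75) + r(-1.25) + ...].
Sum = 22.9375.

22.9375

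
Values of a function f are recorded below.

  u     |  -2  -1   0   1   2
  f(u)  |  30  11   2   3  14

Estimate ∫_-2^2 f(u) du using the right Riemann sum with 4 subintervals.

30

Δu = 1.
Sum = 1·[11 + 2 + 3 + 14] = 30.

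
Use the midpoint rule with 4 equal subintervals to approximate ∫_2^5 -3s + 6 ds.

-13.5

Δs = (5 − 2)/4 = 0.75.
Midpoints: 2.375, 3.125, 3.875, 4.625.
f(2.375) = -1.125, f(3.125) = -3.375, f(3.875) = -5.625, f(4.625) = -7.875.
Sum = Δs · [f(2.375) + f(3.125) + f(3.875) + f(4.625)].
Sum = -13.5.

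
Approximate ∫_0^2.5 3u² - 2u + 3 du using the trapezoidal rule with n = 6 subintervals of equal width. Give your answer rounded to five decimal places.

Δu = (2.5 − 0)/6 = 5/12.
f(0) = 3, f(5/12) = 2.6875, f(5/6) = 41/12, f(1.25) = 5.1875, f(5/3) = 8, f(25/12) = 569/48, f(2.5) = 16.75.
T_6 = (Δu/2)·[f(u_0) + 2f(u_1) + ... + 2f(u_{5}) + f(u_6)].
Sum ≈ 17.09201.

17.09201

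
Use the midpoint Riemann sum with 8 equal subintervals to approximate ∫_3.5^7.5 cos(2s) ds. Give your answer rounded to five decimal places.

-0.00349

Δs = (7.5 − 3.5)/8 = 0.5.
Midpoints: 3.75, 4.25, 4.75, 5.25, 5.75, 6.25, 6.75, 7.25.
f(3.75) ≈ 0.34664, f(4.25) ≈ -0.60201, f(4.75) ≈ -0.99717, f(5.25) ≈ -0.47554, f(5.75) ≈ 0.48330, f(6.25) ≈ 0.99780, f(6.75) ≈ 0.59492, f(7.25) ≈ -0.35492.
Sum = Δs · [f(3.75) + f(4.25) + f(4.75) + ...].
Sum ≈ -0.00349.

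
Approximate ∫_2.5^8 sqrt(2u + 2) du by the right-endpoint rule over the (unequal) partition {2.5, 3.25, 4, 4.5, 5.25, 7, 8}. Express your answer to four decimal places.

20.1109

Subinterval widths: 0.75, 0.75, 0.5, 0.75, 1.75, 1.
Right endpoints: 3.25, 4, 4.5, 5.25, 7, 8.
f(3.25) ≈ 2.9155, f(4) ≈ 3.1623, f(4.5) ≈ 3.3166, f(5.25) ≈ 3.5355, f(7) ≈ 4.0000, f(8) ≈ 4.2426.
Sum = Σ Δu_i · f(u_i).
Sum ≈ 20.1109.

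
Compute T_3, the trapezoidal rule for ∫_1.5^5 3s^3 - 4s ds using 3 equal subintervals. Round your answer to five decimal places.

442.67708

Δs = (5 − 1.5)/3 = 7/6.
f(1.5) = 4.125, f(8/3) = 416/9, f(23/6) = 11063/72, f(5) = 355.
T_3 = (Δs/2)·[f(s_0) + 2f(s_1) + 2f(s_2) + f(s_3)].
Sum ≈ 442.67708.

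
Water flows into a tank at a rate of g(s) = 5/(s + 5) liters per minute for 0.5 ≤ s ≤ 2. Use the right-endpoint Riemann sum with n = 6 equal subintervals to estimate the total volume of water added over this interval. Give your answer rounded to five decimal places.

Δs = (2 − 0.5)/6 = 0.25.
Right endpoints: 0.75, 1, 1.25, 1.5, 1.75, 2.
g(0.75) = 20/23, g(1) = 5/6, g(1.25) = 0.8, g(1.5) = 10/13, g(1.75) = 20/27, g(2) = 5/7.
Sum = Δs · [g(0.75) + g(1) + g(1.25) + ...].
Sum ≈ 1.18179.

1.18179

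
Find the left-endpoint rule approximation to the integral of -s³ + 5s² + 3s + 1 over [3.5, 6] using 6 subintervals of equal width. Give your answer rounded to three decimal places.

Δs = (6 − 3.5)/6 = 5/12.
Left endpoints: 3.5, 47/12, 13/3, 4.75, 31/6, 67/12.
f(3.5) = 29.875, f(47/12) = 50749/1728, f(13/3) = 716/27, f(4.75) = 20.890625, f(31/6) = 2603/216, f(67/12) = -751/1728.
Sum = Δs · [f(3.5) + f(47/12) + f(13/3) + ...].
Sum ≈ 49.279.

49.279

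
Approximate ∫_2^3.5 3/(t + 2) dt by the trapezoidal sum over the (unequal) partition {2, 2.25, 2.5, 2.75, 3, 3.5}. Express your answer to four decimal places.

Subinterval widths: 0.25, 0.25, 0.25, 0.25, 0.5.
f(2) = 0.75, f(2.25) = 12/17, f(2.5) = 2/3, f(2.75) = 12/19, f(3) = 0.6, f(3.5) = 6/11.
On each subinterval the trapezoid contributes (Δt_i/2)·[f(t_{i-1}) + f(t_i)].
Sum ≈ 0.9561.

0.9561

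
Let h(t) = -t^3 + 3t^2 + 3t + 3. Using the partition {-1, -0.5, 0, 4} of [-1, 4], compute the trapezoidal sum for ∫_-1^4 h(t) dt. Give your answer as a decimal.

6.9375

Subinterval widths: 0.5, 0.5, 4.
h(-1) = 4, h(-0.5) = 2.375, h(0) = 3, h(4) = -1.
On each subinterval the trapezoid contributes (Δt_i/2)·[h(t_{i-1}) + h(t_i)].
Sum = 6.9375.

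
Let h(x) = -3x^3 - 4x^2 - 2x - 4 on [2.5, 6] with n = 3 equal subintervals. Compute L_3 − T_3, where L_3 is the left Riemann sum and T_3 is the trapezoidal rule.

L_3 ≈ -863.00925926.
T_3 ≈ -1287.16550926.
L_3 − T_3 = 424.15625.

424.15625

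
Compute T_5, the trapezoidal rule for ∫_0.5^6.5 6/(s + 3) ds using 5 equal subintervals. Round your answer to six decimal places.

Δs = (6.5 − 0.5)/5 = 1.2.
f(0.5) = 12/7, f(1.7) = 60/47, f(2.9) = 60/59, f(4.1) = 60/71, f(5.3) = 60/83, f(6.5) = 12/19.
T_5 = (Δs/2)·[f(s_0) + 2f(s_1) + ... + 2f(s_{4}) + f(s_5)].
Sum ≈ 6.041327.

6.041327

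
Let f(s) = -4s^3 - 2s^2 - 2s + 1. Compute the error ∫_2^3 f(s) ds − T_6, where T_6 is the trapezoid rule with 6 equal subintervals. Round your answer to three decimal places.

0.148

Exact integral: ∫_2^3 f(s) ds ≈ -81.66667.
T_6 ≈ -81.81481.
Error ≈ -81.66667 − (-81.81481) ≈ 0.148.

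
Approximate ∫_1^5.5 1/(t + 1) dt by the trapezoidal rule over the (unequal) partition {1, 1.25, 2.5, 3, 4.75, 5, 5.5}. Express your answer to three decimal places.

1.202

Subinterval widths: 0.25, 1.25, 0.5, 1.75, 0.25, 0.5.
f(1) = 0.5, f(1.25) = 4/9, f(2.5) = 2/7, f(3) = 0.25, f(4.75) = 4/23, f(5) = 1/6, f(5.5) = 2/13.
On each subinterval the trapezoid contributes (Δt_i/2)·[f(t_{i-1}) + f(t_i)].
Sum ≈ 1.202.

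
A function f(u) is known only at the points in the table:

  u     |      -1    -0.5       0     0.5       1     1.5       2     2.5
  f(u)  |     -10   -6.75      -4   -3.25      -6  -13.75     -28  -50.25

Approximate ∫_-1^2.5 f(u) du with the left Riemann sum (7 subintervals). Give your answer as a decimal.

Δu = 0.5.
Sum = 0.5·[(-10) + (-6.75) + (-4) + (-3.25) + (-6) + (-13.75) + (-28)] = -35.875.

-35.875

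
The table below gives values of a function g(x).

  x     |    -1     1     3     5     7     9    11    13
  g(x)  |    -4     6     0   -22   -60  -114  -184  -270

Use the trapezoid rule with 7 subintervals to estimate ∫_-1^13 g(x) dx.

Δx = 2.
T_7 = (2/2)·[(-4) + 2·6 + 2·0 + 2·(-22) + 2·(-60) + 2·(-114) + 2·(-184) + (-270)] = -1022.

-1022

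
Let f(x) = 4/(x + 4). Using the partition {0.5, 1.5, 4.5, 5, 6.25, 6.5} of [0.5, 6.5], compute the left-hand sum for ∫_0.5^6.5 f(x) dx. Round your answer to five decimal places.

Subinterval widths: 1, 3, 0.5, 1.25, 0.25.
Left endpoints: 0.5, 1.5, 4.5, 5, 6.25.
f(0.5) = 8/9, f(1.5) = 8/11, f(4.5) = 8/17, f(5) = 4/9, f(6.25) = 16/41.
Sum = Σ Δx_i · f(x_i).
Sum ≈ 3.95912.

3.95912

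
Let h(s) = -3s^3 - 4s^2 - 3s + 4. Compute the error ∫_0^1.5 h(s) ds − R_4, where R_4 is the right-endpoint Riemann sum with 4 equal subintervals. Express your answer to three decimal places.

4.808

Exact integral: ∫_0^1.5 h(s) ds = -5.671875.
R_4 ≈ -10.47949.
Error ≈ -5.671875 − (-10.47949) ≈ 4.808.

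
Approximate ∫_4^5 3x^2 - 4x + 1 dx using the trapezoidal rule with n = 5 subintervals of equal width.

Δx = (5 − 4)/5 = 0.2.
f(4) = 33, f(4.2) = 37.12, f(4.4) = 41.48, f(4.6) = 46.08, f(4.8) = 50.92, f(5) = 56.
T_5 = (Δx/2)·[f(x_0) + 2f(x_1) + ... + 2f(x_{4}) + f(x_5)].
Sum = 44.02.

44.02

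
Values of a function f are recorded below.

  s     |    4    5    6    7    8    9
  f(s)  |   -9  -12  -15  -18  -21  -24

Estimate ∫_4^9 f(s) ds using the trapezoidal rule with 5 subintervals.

Δs = 1.
T_5 = (1/2)·[(-9) + 2·(-12) + 2·(-15) + 2·(-18) + 2·(-21) + (-24)] = -82.5.

-82.5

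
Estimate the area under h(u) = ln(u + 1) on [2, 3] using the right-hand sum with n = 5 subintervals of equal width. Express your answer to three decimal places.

1.278

Δu = (3 − 2)/5 = 0.2.
Right endpoints: 2.2, 2.4, 2.6, 2.8, 3.
h(2.2) ≈ 1.163, h(2.4) ≈ 1.224, h(2.6) ≈ 1.281, h(2.8) ≈ 1.335, h(3) ≈ 1.386.
Sum = Δu · [h(2.2) + h(2.4) + h(2.6) + h(2.8) + h(3)].
Sum ≈ 1.278.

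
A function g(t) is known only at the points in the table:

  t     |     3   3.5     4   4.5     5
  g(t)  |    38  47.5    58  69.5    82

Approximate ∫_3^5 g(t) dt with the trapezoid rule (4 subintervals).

117.5

Δt = 0.5.
T_4 = (0.5/2)·[38 + 2·47.5 + 2·58 + 2·69.5 + 82] = 117.5.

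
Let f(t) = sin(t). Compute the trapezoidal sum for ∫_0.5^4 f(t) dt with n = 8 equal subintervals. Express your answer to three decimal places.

1.507

Δt = (4 − 0.5)/8 = 0.4375.
f(0.5) ≈ 0.479, f(0.9375) ≈ 0.806, f(1.375) ≈ 0.981, f(1.8125) ≈ 0.971, f(2.25) ≈ 0.778, f(2.6875) ≈ 0.439, f(3.125) ≈ 0.017, f(3.5625) ≈ -0.409, f(4) ≈ -0.757.
T_8 = (Δt/2)·[f(t_0) + 2f(t_1) + ... + 2f(t_{7}) + f(t_8)].
Sum ≈ 1.507.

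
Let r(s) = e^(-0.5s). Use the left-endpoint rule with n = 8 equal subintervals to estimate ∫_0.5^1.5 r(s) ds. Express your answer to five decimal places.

0.63222

Δs = (1.5 − 0.5)/8 = 0.125.
Left endpoints: 0.5, 0.625, 0.75, 0.875, 1, 1.125, 1.25, 1.375.
r(0.5) ≈ 0.77880, r(0.625) ≈ 0.73162, r(0.75) ≈ 0.68729, r(0.875) ≈ 0.64565, r(1) ≈ 0.60653, r(1.125) ≈ 0.56978, r(1.25) ≈ 0.53526, r(1.375) ≈ 0.50283.
Sum = Δs · [r(0.5) + r(0.625) + r(0.75) + ...].
Sum ≈ 0.63222.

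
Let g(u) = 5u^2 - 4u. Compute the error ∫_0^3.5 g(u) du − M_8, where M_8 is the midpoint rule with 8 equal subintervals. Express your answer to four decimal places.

0.2791

Exact integral: ∫_0^3.5 g(u) du ≈ 46.958333.
M_8 ≈ 46.679199.
Error ≈ 46.958333 − 46.679199 ≈ 0.2791.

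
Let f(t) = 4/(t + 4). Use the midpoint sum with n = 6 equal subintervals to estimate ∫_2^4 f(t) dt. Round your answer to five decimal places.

Δt = (4 − 2)/6 = 1/3.
Midpoints: 13/6, 2.5, 17/6, 19/6, 3.5, 23/6.
f(13/6) = 24/37, f(2.5) = 8/13, f(17/6) = 24/41, f(19/6) = 24/43, f(3.5) = 8/15, f(23/6) = 24/47.
Sum = Δt · [f(13/6) + f(2.5) + f(17/6) + ...].
Sum ≈ 1.15050.

1.15050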